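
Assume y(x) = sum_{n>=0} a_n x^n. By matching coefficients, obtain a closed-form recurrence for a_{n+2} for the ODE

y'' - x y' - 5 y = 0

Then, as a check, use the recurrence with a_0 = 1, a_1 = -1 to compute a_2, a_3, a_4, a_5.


Substitute y = sum_n a_n x^n.
y''(x) has coefficient (n+2)(n+1) a_{n+2} at x^n;
-x y'(x) has coefficient -n a_n at x^n (shift);
-5 y(x) has coefficient -5 a_n at x^n.
Matching x^n: (n+2)(n+1) a_{n+2} + (-n - 5) a_n = 0.
Thus a_{n+2} = (n + 5) / ((n+1)(n+2)) * a_n.

Check with a_0 = 1, a_1 = -1 (apply the recurrence for n = 0, 1, 2, 3): a_0 = 1, a_1 = -1, a_2 = 5/2, a_3 = -1, a_4 = 35/24, a_5 = -2/5.

a_(n+2) = (n + 5) / ((n+1)(n+2)) * a_n; check: a_0 = 1, a_1 = -1, a_2 = 5/2, a_3 = -1, a_4 = 35/24, a_5 = -2/5


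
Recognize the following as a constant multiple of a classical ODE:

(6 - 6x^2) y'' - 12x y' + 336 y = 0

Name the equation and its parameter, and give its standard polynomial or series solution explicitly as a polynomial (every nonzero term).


All three coefficients share the factor 6; dividing through by 6 gives  (1 - x^2) y'' - 2x y' + 56 y = 0.
This matches the Legendre equation (1 - x^2) y'' - 2x y' + n(n+1) y = 0 (note the -2x y' term) with n(n+1) = 56, so n = 7; the polynomial solution is P_7(x).
With y = sum_k a_k x^k, matching x^k gives (k+2)(k+1) a_{k+2} = [k(k+1) - n(n+1)] a_k = (k - 7)(k + 8) a_k. The right side vanishes at k = 7, so the series with the parity of 7 terminates at degree 7.
Standard normalization (P_n(1) = 1): leading coefficient (2n)!/(2^n (n!)^2) = 87178291200/(128*25401600) = 429/16, so a_7 = 429/16. Work downward with a_k = (k+1)(k+2) a_{k+2} / ((k - 7)(k + 8)):
  a_5 = (6)(7)(429/16) / ((5 - 7)(5 + 8)) = (9009/8)/(-26) = -693/16
  a_3 = (4)(5)(-693/16) / ((3 - 7)(3 + 8)) = (-3465/4)/(-44) = 315/16
  a_1 = (2)(3)(315/16) / ((1 - 7)(1 + 8)) = (945/8)/(-54) = -35/16
Hence P_7(x) = 429 x^7/16 - 693 x^5/16 + 315 x^3/16 - 35 x/16.

P_7(x); series = 429 x^7/16 - 693 x^5/16 + 315 x^3/16 - 35 x/16


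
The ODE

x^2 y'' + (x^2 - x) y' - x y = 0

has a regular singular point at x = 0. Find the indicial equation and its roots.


Divide by x^2 to reach normal form y'' + P_1(x) y' + P_2(x) y = 0 with P_1(x) = 1 - 1/x and P_2(x) = -1/x.
x = 0 is a singular point because the y'-coefficient 1 - 1/x has a pole at x = 0 and the y-coefficient -1/x has a pole at x = 0.
It is a regular singular point because x P_1(x) = p(x) = x - 1 and x^2 P_2(x) = q(x) = -x are polynomials, hence analytic at x = 0.
p(0) = -1,  q(0) = 0.
Indicial equation: r(r-1) + p(0) r + q(0) = 0, i.e. r^2 + (p(0) - 1) r + q(0) = 0, i.e. r^2 - 2 r = 0.
Discriminant: (-2)^2 - 4(0) = 4, so r = (2 ± 2)/2.
Solving: r_1 = 2, r_2 = 0.

indicial: r^2 - 2 r = 0; roots r_1 = 2, r_2 = 0


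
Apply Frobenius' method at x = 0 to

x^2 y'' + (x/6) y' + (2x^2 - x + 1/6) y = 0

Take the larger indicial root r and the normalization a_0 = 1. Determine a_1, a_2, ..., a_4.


Write in Frobenius form y'' + (p(x)/x) y' + (q(x)/x^2) y = 0:
  p(x) = 1/6,  q(x) = 2x^2 - x + 1/6.
Indicial equation: r(r-1) + (1/6) r + (1/6) = 0 -> roots r_1 = 1/2, r_2 = 1/3.
Take r = r_1 = 1/2. Let y(x) = x^r sum_{n>=0} a_n x^n with a_0 = 1.
Substitute y = x^r sum a_n x^n and match x^{r+n}. The recurrence is
  D(n) a_n - 1 a_{n-1} + 2 a_{n-2} = 0,  where D(n) = (r+n)(r+n-1) + (1/6)(r+n) + (1/6).
  a_n = [1 a_{n-1} - 2 a_{n-2}] / D(n).
Since the indicial polynomial factors as (r - r_1)(r - r_2), D(n) = (r_1 + n - r_1)(r_1 + n - r_2) = n(n + 1/6).
Evaluating step by step (a_0 = 1):
  n = 1: D(1) = 1(1 + 1/6) = 7/6; numerator = 1(1) = 1; a_1 = (1)/(7/6) = 6/7
  n = 2: D(2) = 2(2 + 1/6) = 13/3; numerator = 1(6/7) - 2(1) = -8/7; a_2 = (-8/7)/(13/3) = -24/91
  n = 3: D(3) = 3(3 + 1/6) = 19/2; numerator = 1(-24/91) - 2(6/7) = -180/91; a_3 = (-180/91)/(19/2) = -360/1729
  n = 4: D(4) = 4(4 + 1/6) = 50/3; numerator = 1(-360/1729) - 2(-24/91) = 552/1729; a_4 = (552/1729)/(50/3) = 828/43225

r = 1/2; a_0 = 1; a_1 = 6/7; a_2 = -24/91; a_3 = -360/1729; a_4 = 828/43225


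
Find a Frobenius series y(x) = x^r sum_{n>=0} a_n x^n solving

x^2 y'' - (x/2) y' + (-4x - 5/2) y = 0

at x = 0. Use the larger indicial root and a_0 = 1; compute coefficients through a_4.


Write in Frobenius form y'' + (p(x)/x) y' + (q(x)/x^2) y = 0:
  p(x) = -1/2,  q(x) = -4x - 5/2.
Indicial equation: r(r-1) + (-1/2) r + (-5/2) = 0 -> roots r_1 = 5/2, r_2 = -1.
Take r = r_1 = 5/2. Let y(x) = x^r sum_{n>=0} a_n x^n with a_0 = 1.
Substitute y = x^r sum a_n x^n and match x^{r+n}. The recurrence is
  D(n) a_n - 4 a_{n-1} = 0,  where D(n) = (r+n)(r+n-1) + (-1/2)(r+n) + (-5/2).
  a_n = 4 / D(n) * a_{n-1}.
Since the indicial polynomial factors as (r - r_1)(r - r_2), D(n) = (r_1 + n - r_1)(r_1 + n - r_2) = n(n + 7/2).
Evaluating step by step (a_0 = 1):
  n = 1: D(1) = 1(1 + 7/2) = 9/2; numerator = 4(1) = 4; a_1 = (4)/(9/2) = 8/9
  n = 2: D(2) = 2(2 + 7/2) = 11; numerator = 4(8/9) = 32/9; a_2 = (32/9)/(11) = 32/99
  n = 3: D(3) = 3(3 + 7/2) = 39/2; numerator = 4(32/99) = 128/99; a_3 = (128/99)/(39/2) = 256/3861
  n = 4: D(4) = 4(4 + 7/2) = 30; numerator = 4(256/3861) = 1024/3861; a_4 = (1024/3861)/(30) = 512/57915

r = 5/2; a_0 = 1; a_1 = 8/9; a_2 = 32/99; a_3 = 256/3861; a_4 = 512/57915


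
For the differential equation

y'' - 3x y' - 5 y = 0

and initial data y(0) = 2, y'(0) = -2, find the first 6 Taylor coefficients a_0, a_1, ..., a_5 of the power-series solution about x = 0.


Ansatz: y(x) = sum_{n>=0} a_n x^n, so y'(x) = sum_{n>=1} n a_n x^(n-1) and y''(x) = sum_{n>=2} n(n-1) a_n x^(n-2).
Substitute into P(x) y'' + Q(x) y' + R(x) y = 0 with P(x) = 1, Q(x) = -3x, R(x) = -5, and match powers of x.
Initial conditions: a_0 = 2, a_1 = -2.
Setting the coefficient of each power of x to zero and solving order by order (substituting the coefficients already found):
  x^0: 2 a_2 - 5 a_0 = 0  ->  2 a_2 = 5 a_0 = 10  ->  a_2 = 5
  x^1: 6 a_3 - 8 a_1 = 0  ->  6 a_3 = 8 a_1 = -16  ->  a_3 = -8/3
  x^2: 12 a_4 - 11 a_2 = 0  ->  12 a_4 = 11 a_2 = 55  ->  a_4 = 55/12
  x^3: 20 a_5 - 14 a_3 = 0  ->  20 a_5 = 14 a_3 = -112/3  ->  a_5 = -28/15
Truncated series: y(x) = 2 - 2 x + 5 x^2 - (8/3) x^3 + (55/12) x^4 - (28/15) x^5 + O(x^6).

a_0 = 2; a_1 = -2; a_2 = 5; a_3 = -8/3; a_4 = 55/12; a_5 = -28/15


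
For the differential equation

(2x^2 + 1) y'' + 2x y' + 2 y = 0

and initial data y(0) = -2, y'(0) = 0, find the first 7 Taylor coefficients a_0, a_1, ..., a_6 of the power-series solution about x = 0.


Ansatz: y(x) = sum_{n>=0} a_n x^n, so y'(x) = sum_{n>=1} n a_n x^(n-1) and y''(x) = sum_{n>=2} n(n-1) a_n x^(n-2).
Substitute into P(x) y'' + Q(x) y' + R(x) y = 0 with P(x) = 2x^2 + 1, Q(x) = 2x, R(x) = 2, and match powers of x.
Initial conditions: a_0 = -2, a_1 = 0.
Setting the coefficient of each power of x to zero and solving order by order (substituting the coefficients already found):
  x^0: 2 a_2 + 2 a_0 = 0  ->  2 a_2 = -2 a_0 = 4  ->  a_2 = 2
  x^1: 6 a_3 + 4 a_1 = 0  ->  6 a_3 = -4 a_1 = 0  ->  a_3 = 0
  x^2: 12 a_4 + 10 a_2 = 0  ->  12 a_4 = -10 a_2 = -20  ->  a_4 = -5/3
  x^3: 20 a_5 + 20 a_3 = 0  ->  20 a_5 = -20 a_3 = 0  ->  a_5 = 0
  x^4: 30 a_6 + 34 a_4 = 0  ->  30 a_6 = -34 a_4 = 170/3  ->  a_6 = 17/9
Truncated series: y(x) = -2 + 2 x^2 - (5/3) x^4 + (17/9) x^6 + O(x^7).

a_0 = -2; a_1 = 0; a_2 = 2; a_3 = 0; a_4 = -5/3; a_5 = 0; a_6 = 17/9


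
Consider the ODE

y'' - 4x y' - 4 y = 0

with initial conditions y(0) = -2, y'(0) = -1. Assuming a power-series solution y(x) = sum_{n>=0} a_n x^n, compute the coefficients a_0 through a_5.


Ansatz: y(x) = sum_{n>=0} a_n x^n, so y'(x) = sum_{n>=1} n a_n x^(n-1) and y''(x) = sum_{n>=2} n(n-1) a_n x^(n-2).
Substitute into P(x) y'' + Q(x) y' + R(x) y = 0 with P(x) = 1, Q(x) = -4x, R(x) = -4, and match powers of x.
Initial conditions: a_0 = -2, a_1 = -1.
Setting the coefficient of each power of x to zero and solving order by order (substituting the coefficients already found):
  x^0: 2 a_2 - 4 a_0 = 0  ->  2 a_2 = 4 a_0 = -8  ->  a_2 = -4
  x^1: 6 a_3 - 8 a_1 = 0  ->  6 a_3 = 8 a_1 = -8  ->  a_3 = -4/3
  x^2: 12 a_4 - 12 a_2 = 0  ->  12 a_4 = 12 a_2 = -48  ->  a_4 = -4
  x^3: 20 a_5 - 16 a_3 = 0  ->  20 a_5 = 16 a_3 = -64/3  ->  a_5 = -16/15
Truncated series: y(x) = -2 - x - 4 x^2 - (4/3) x^3 - 4 x^4 - (16/15) x^5 + O(x^6).

a_0 = -2; a_1 = -1; a_2 = -4; a_3 = -4/3; a_4 = -4; a_5 = -16/15


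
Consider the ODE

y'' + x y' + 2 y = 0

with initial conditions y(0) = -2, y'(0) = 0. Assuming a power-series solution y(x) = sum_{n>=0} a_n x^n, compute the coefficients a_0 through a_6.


Ansatz: y(x) = sum_{n>=0} a_n x^n, so y'(x) = sum_{n>=1} n a_n x^(n-1) and y''(x) = sum_{n>=2} n(n-1) a_n x^(n-2).
Substitute into P(x) y'' + Q(x) y' + R(x) y = 0 with P(x) = 1, Q(x) = x, R(x) = 2, and match powers of x.
Initial conditions: a_0 = -2, a_1 = 0.
Setting the coefficient of each power of x to zero and solving order by order (substituting the coefficients already found):
  x^0: 2 a_2 + 2 a_0 = 0  ->  2 a_2 = -2 a_0 = 4  ->  a_2 = 2
  x^1: 6 a_3 + 3 a_1 = 0  ->  6 a_3 = -3 a_1 = 0  ->  a_3 = 0
  x^2: 12 a_4 + 4 a_2 = 0  ->  12 a_4 = -4 a_2 = -8  ->  a_4 = -2/3
  x^3: 20 a_5 + 5 a_3 = 0  ->  20 a_5 = -5 a_3 = 0  ->  a_5 = 0
  x^4: 30 a_6 + 6 a_4 = 0  ->  30 a_6 = -6 a_4 = 4  ->  a_6 = 2/15
Truncated series: y(x) = -2 + 2 x^2 - (2/3) x^4 + (2/15) x^6 + O(x^7).

a_0 = -2; a_1 = 0; a_2 = 2; a_3 = 0; a_4 = -2/3; a_5 = 0; a_6 = 2/15


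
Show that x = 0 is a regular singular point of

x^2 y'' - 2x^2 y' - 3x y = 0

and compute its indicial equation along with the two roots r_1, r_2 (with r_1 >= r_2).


Divide by x^2 to reach normal form y'' + P_1(x) y' + P_2(x) y = 0 with P_1(x) = -2 and P_2(x) = -3/x.
x = 0 is a singular point because the y-coefficient -3/x has a pole at x = 0.
It is a regular singular point because x P_1(x) = p(x) = -2x and x^2 P_2(x) = q(x) = -3x are polynomials, hence analytic at x = 0.
p(0) = 0,  q(0) = 0.
Indicial equation: r(r-1) + p(0) r + q(0) = 0, i.e. r^2 + (p(0) - 1) r + q(0) = 0, i.e. r^2 - 1 r = 0.
Discriminant: (-1)^2 - 4(0) = 1, so r = (1 ± 1)/2.
Solving: r_1 = 1, r_2 = 0.

indicial: r^2 - 1 r = 0; roots r_1 = 1, r_2 = 0


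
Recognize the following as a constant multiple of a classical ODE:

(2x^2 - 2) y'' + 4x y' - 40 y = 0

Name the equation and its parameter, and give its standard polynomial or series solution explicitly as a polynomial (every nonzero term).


All three coefficients share the factor -2; dividing through by -2 gives  (1 - x^2) y'' - 2x y' + 20 y = 0.
This matches the Legendre equation (1 - x^2) y'' - 2x y' + n(n+1) y = 0 (note the -2x y' term) with n(n+1) = 20, so n = 4; the polynomial solution is P_4(x).
With y = sum_k a_k x^k, matching x^k gives (k+2)(k+1) a_{k+2} = [k(k+1) - n(n+1)] a_k = (k - 4)(k + 5) a_k. The right side vanishes at k = 4, so the series with the parity of 4 terminates at degree 4.
Standard normalization (P_n(1) = 1): leading coefficient (2n)!/(2^n (n!)^2) = 40320/(16*576) = 35/8, so a_4 = 35/8. Work downward with a_k = (k+1)(k+2) a_{k+2} / ((k - 4)(k + 5)):
  a_2 = (3)(4)(35/8) / ((2 - 4)(2 + 5)) = (105/2)/(-14) = -15/4
  a_0 = (1)(2)(-15/4) / ((0 - 4)(0 + 5)) = (-15/2)/(-20) = 3/8
Hence P_4(x) = 35 x^4/8 - 15 x^2/4 + 3/8.

P_4(x); series = 35 x^4/8 - 15 x^2/4 + 3/8


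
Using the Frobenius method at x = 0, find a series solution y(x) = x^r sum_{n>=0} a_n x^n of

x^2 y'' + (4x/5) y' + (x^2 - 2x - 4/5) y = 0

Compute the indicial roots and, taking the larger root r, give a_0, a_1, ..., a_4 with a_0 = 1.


Write in Frobenius form y'' + (p(x)/x) y' + (q(x)/x^2) y = 0:
  p(x) = 4/5,  q(x) = x^2 - 2x - 4/5.
Indicial equation: r(r-1) + (4/5) r + (-4/5) = 0 -> roots r_1 = 1, r_2 = -4/5.
Take r = r_1 = 1. Let y(x) = x^r sum_{n>=0} a_n x^n with a_0 = 1.
Substitute y = x^r sum a_n x^n and match x^{r+n}. The recurrence is
  D(n) a_n - 2 a_{n-1} + 1 a_{n-2} = 0,  where D(n) = (r+n)(r+n-1) + (4/5)(r+n) + (-4/5).
  a_n = [2 a_{n-1} - 1 a_{n-2}] / D(n).
Since the indicial polynomial factors as (r - r_1)(r - r_2), D(n) = (r_1 + n - r_1)(r_1 + n - r_2) = n(n + 9/5).
Evaluating step by step (a_0 = 1):
  n = 1: D(1) = 1(1 + 9/5) = 14/5; numerator = 2(1) = 2; a_1 = (2)/(14/5) = 5/7
  n = 2: D(2) = 2(2 + 9/5) = 38/5; numerator = 2(5/7) - 1(1) = 3/7; a_2 = (3/7)/(38/5) = 15/266
  n = 3: D(3) = 3(3 + 9/5) = 72/5; numerator = 2(15/266) - 1(5/7) = -80/133; a_3 = (-80/133)/(72/5) = -50/1197
  n = 4: D(4) = 4(4 + 9/5) = 116/5; numerator = 2(-50/1197) - 1(15/266) = -335/2394; a_4 = (-335/2394)/(116/5) = -1675/277704

r = 1; a_0 = 1; a_1 = 5/7; a_2 = 15/266; a_3 = -50/1197; a_4 = -1675/277704


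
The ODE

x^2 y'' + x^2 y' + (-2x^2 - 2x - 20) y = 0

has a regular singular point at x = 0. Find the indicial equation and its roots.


Divide by x^2 to reach normal form y'' + P_1(x) y' + P_2(x) y = 0 with P_1(x) = 1 and P_2(x) = -2 - 2/x - 20/x^2.
x = 0 is a singular point because the y-coefficient -2 - 2/x - 20/x^2 has a pole at x = 0.
It is a regular singular point because x P_1(x) = p(x) = x and x^2 P_2(x) = q(x) = -2x^2 - 2x - 20 are polynomials, hence analytic at x = 0.
p(0) = 0,  q(0) = -20.
Indicial equation: r(r-1) + p(0) r + q(0) = 0, i.e. r^2 + (p(0) - 1) r + q(0) = 0, i.e. r^2 - 1 r - 20 = 0.
Discriminant: (-1)^2 - 4(-20) = 81, so r = (1 ± 9)/2.
Solving: r_1 = 5, r_2 = -4.

indicial: r^2 - 1 r - 20 = 0; roots r_1 = 5, r_2 = -4


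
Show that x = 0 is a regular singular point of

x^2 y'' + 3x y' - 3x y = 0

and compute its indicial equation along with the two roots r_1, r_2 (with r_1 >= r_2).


Divide by x^2 to reach normal form y'' + P_1(x) y' + P_2(x) y = 0 with P_1(x) = 3/x and P_2(x) = -3/x.
x = 0 is a singular point because the y'-coefficient 3/x has a pole at x = 0 and the y-coefficient -3/x has a pole at x = 0.
It is a regular singular point because x P_1(x) = p(x) = 3 and x^2 P_2(x) = q(x) = -3x are polynomials, hence analytic at x = 0.
p(0) = 3,  q(0) = 0.
Indicial equation: r(r-1) + p(0) r + q(0) = 0, i.e. r^2 + (p(0) - 1) r + q(0) = 0, i.e. r^2 + 2 r = 0.
Discriminant: (2)^2 - 4(0) = 4, so r = (-2 ± 2)/2.
Solving: r_1 = 0, r_2 = -2.

indicial: r^2 + 2 r = 0; roots r_1 = 0, r_2 = -2


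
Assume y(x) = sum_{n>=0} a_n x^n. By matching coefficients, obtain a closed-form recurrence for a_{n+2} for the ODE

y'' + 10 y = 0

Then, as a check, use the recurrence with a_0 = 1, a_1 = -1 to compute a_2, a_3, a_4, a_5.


Substitute y = sum_n a_n x^n into y'' + (const) y = 0.
y''(x) = sum_{n>=0} (n+2)(n+1) a_{n+2} x^n.
The ODE becomes sum_n [(n+2)(n+1) a_{n+2} + 10 a_n] x^n = 0.
Setting each coefficient to zero gives the recurrence:
  (n+2)(n+1) a_{n+2} + 10 a_n = 0,
  a_{n+2} = -10 / ((n+1)(n+2)) a_n.

Check with a_0 = 1, a_1 = -1 (apply the recurrence for n = 0, 1, 2, 3): a_0 = 1, a_1 = -1, a_2 = -5, a_3 = 5/3, a_4 = 25/6, a_5 = -5/6.

a_{n+2} = -10/((n+1)(n+2)) * a_n; check: a_0 = 1, a_1 = -1, a_2 = -5, a_3 = 5/3, a_4 = 25/6, a_5 = -5/6


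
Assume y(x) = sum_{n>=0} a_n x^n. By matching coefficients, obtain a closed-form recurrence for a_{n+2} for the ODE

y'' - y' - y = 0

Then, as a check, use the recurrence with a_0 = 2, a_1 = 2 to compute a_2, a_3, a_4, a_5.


Substitute y = sum_n a_n x^n.
y''(x) has coefficient (n+2)(n+1) a_{n+2} at x^n;
-y'(x) has coefficient -(n+1) a_{n+1} at x^n;
-y(x) has coefficient -1 a_n at x^n.
Matching x^n: (n+2)(n+1) a_{n+2} - (n+1) a_{n+1} - 1 a_n = 0.
Thus a_{n+2} = [(n+1) a_{n+1} + 1 a_n] / ((n+1)(n+2)).

Check with a_0 = 2, a_1 = 2 (apply the recurrence for n = 0, 1, 2, 3): a_0 = 2, a_1 = 2, a_2 = 2, a_3 = 1, a_4 = 5/12, a_5 = 2/15.

a_(n+2) = [(n+1) a_(n+1) + 1 a_n] / ((n+1)(n+2)); check: a_0 = 2, a_1 = 2, a_2 = 2, a_3 = 1, a_4 = 5/12, a_5 = 2/15


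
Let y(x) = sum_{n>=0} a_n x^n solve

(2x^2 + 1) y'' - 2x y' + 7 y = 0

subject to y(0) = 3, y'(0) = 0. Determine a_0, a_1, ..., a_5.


Ansatz: y(x) = sum_{n>=0} a_n x^n, so y'(x) = sum_{n>=1} n a_n x^(n-1) and y''(x) = sum_{n>=2} n(n-1) a_n x^(n-2).
Substitute into P(x) y'' + Q(x) y' + R(x) y = 0 with P(x) = 2x^2 + 1, Q(x) = -2x, R(x) = 7, and match powers of x.
Initial conditions: a_0 = 3, a_1 = 0.
Setting the coefficient of each power of x to zero and solving order by order (substituting the coefficients already found):
  x^0: 2 a_2 + 7 a_0 = 0  ->  2 a_2 = -7 a_0 = -21  ->  a_2 = -21/2
  x^1: 6 a_3 + 5 a_1 = 0  ->  6 a_3 = -5 a_1 = 0  ->  a_3 = 0
  x^2: 12 a_4 + 7 a_2 = 0  ->  12 a_4 = -7 a_2 = 147/2  ->  a_4 = 49/8
  x^3: 20 a_5 + 13 a_3 = 0  ->  20 a_5 = -13 a_3 = 0  ->  a_5 = 0
Truncated series: y(x) = 3 - (21/2) x^2 + (49/8) x^4 + O(x^6).

a_0 = 3; a_1 = 0; a_2 = -21/2; a_3 = 0; a_4 = 49/8; a_5 = 0


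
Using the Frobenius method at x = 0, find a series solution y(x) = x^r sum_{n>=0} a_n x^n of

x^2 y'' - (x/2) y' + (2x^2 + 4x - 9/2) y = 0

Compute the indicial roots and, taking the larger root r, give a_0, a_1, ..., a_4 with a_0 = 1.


Write in Frobenius form y'' + (p(x)/x) y' + (q(x)/x^2) y = 0:
  p(x) = -1/2,  q(x) = 2x^2 + 4x - 9/2.
Indicial equation: r(r-1) + (-1/2) r + (-9/2) = 0 -> roots r_1 = 3, r_2 = -3/2.
Take r = r_1 = 3. Let y(x) = x^r sum_{n>=0} a_n x^n with a_0 = 1.
Substitute y = x^r sum a_n x^n and match x^{r+n}. The recurrence is
  D(n) a_n + 4 a_{n-1} + 2 a_{n-2} = 0,  where D(n) = (r+n)(r+n-1) + (-1/2)(r+n) + (-9/2).
  a_n = [-4 a_{n-1} - 2 a_{n-2}] / D(n).
Since the indicial polynomial factors as (r - r_1)(r - r_2), D(n) = (r_1 + n - r_1)(r_1 + n - r_2) = n(n + 9/2).
Evaluating step by step (a_0 = 1):
  n = 1: D(1) = 1(1 + 9/2) = 11/2; numerator = -4(1) = -4; a_1 = (-4)/(11/2) = -8/11
  n = 2: D(2) = 2(2 + 9/2) = 13; numerator = -4(-8/11) - 2(1) = 10/11; a_2 = (10/11)/(13) = 10/143
  n = 3: D(3) = 3(3 + 9/2) = 45/2; numerator = -4(10/143) - 2(-8/11) = 168/143; a_3 = (168/143)/(45/2) = 112/2145
  n = 4: D(4) = 4(4 + 9/2) = 34; numerator = -4(112/2145) - 2(10/143) = -68/195; a_4 = (-68/195)/(34) = -2/195

r = 3; a_0 = 1; a_1 = -8/11; a_2 = 10/143; a_3 = 112/2145; a_4 = -2/195


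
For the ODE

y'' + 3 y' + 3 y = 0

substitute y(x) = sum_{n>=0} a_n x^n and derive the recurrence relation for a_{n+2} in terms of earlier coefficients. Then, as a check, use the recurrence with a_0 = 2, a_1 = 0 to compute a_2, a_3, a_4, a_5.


Substitute y = sum_n a_n x^n.
y''(x) has coefficient (n+2)(n+1) a_{n+2} at x^n;
3 y'(x) has coefficient 3 (n+1) a_{n+1} at x^n;
3 y(x) has coefficient 3 a_n at x^n.
Matching x^n: (n+2)(n+1) a_{n+2} + 3 (n+1) a_{n+1} + 3 a_n = 0.
Thus a_{n+2} = [-3 (n+1) a_{n+1} - 3 a_n] / ((n+1)(n+2)).

Check with a_0 = 2, a_1 = 0 (apply the recurrence for n = 0, 1, 2, 3): a_0 = 2, a_1 = 0, a_2 = -3, a_3 = 3, a_4 = -3/2, a_5 = 9/20.

a_(n+2) = [-3 (n+1) a_(n+1) - 3 a_n] / ((n+1)(n+2)); check: a_0 = 2, a_1 = 0, a_2 = -3, a_3 = 3, a_4 = -3/2, a_5 = 9/20


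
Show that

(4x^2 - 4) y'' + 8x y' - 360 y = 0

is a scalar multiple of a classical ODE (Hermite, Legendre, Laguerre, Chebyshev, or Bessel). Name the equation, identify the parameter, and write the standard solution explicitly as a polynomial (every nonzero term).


All three coefficients share the factor -4; dividing through by -4 gives  (1 - x^2) y'' - 2x y' + 90 y = 0.
This matches the Legendre equation (1 - x^2) y'' - 2x y' + n(n+1) y = 0 (note the -2x y' term) with n(n+1) = 90, so n = 9; the polynomial solution is P_9(x).
With y = sum_k a_k x^k, matching x^k gives (k+2)(k+1) a_{k+2} = [k(k+1) - n(n+1)] a_k = (k - 9)(k + 10) a_k. The right side vanishes at k = 9, so the series with the parity of 9 terminates at degree 9.
Standard normalization (P_n(1) = 1): leading coefficient (2n)!/(2^n (n!)^2) = 6402373705728000/(512*131681894400) = 12155/128, so a_9 = 12155/128. Work downward with a_k = (k+1)(k+2) a_{k+2} / ((k - 9)(k + 10)):
  a_7 = (8)(9)(12155/128) / ((7 - 9)(7 + 10)) = (109395/16)/(-34) = -6435/32
  a_5 = (6)(7)(-6435/32) / ((5 - 9)(5 + 10)) = (-135135/16)/(-60) = 9009/64
  a_3 = (4)(5)(9009/64) / ((3 - 9)(3 + 10)) = (45045/16)/(-78) = -1155/32
  a_1 = (2)(3)(-1155/32) / ((1 - 9)(1 + 10)) = (-3465/16)/(-88) = 315/128
Hence P_9(x) = 12155 x^9/128 - 6435 x^7/32 + 9009 x^5/64 - 1155 x^3/32 + 315 x/128.

P_9(x); series = 12155 x^9/128 - 6435 x^7/32 + 9009 x^5/64 - 1155 x^3/32 + 315 x/128


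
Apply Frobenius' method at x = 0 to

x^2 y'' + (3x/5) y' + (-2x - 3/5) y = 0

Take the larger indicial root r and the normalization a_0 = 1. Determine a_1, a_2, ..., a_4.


Write in Frobenius form y'' + (p(x)/x) y' + (q(x)/x^2) y = 0:
  p(x) = 3/5,  q(x) = -2x - 3/5.
Indicial equation: r(r-1) + (3/5) r + (-3/5) = 0 -> roots r_1 = 1, r_2 = -3/5.
Take r = r_1 = 1. Let y(x) = x^r sum_{n>=0} a_n x^n with a_0 = 1.
Substitute y = x^r sum a_n x^n and match x^{r+n}. The recurrence is
  D(n) a_n - 2 a_{n-1} = 0,  where D(n) = (r+n)(r+n-1) + (3/5)(r+n) + (-3/5).
  a_n = 2 / D(n) * a_{n-1}.
Since the indicial polynomial factors as (r - r_1)(r - r_2), D(n) = (r_1 + n - r_1)(r_1 + n - r_2) = n(n + 8/5).
Evaluating step by step (a_0 = 1):
  n = 1: D(1) = 1(1 + 8/5) = 13/5; numerator = 2(1) = 2; a_1 = (2)/(13/5) = 10/13
  n = 2: D(2) = 2(2 + 8/5) = 36/5; numerator = 2(10/13) = 20/13; a_2 = (20/13)/(36/5) = 25/117
  n = 3: D(3) = 3(3 + 8/5) = 69/5; numerator = 2(25/117) = 50/117; a_3 = (50/117)/(69/5) = 250/8073
  n = 4: D(4) = 4(4 + 8/5) = 112/5; numerator = 2(250/8073) = 500/8073; a_4 = (500/8073)/(112/5) = 625/226044

r = 1; a_0 = 1; a_1 = 10/13; a_2 = 25/117; a_3 = 250/8073; a_4 = 625/226044


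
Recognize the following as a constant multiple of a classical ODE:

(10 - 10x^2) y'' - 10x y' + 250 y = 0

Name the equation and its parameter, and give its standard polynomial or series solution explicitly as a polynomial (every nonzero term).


All three coefficients share the factor 10; dividing through by 10 gives  (1 - x^2) y'' - x y' + 25 y = 0.
This matches the Chebyshev equation (1 - x^2) y'' - x y' + n^2 y = 0 (note the -x y' term, not -2x y') with n^2 = 25, so n = 5; the polynomial solution is T_5(x).
With y = sum_k a_k x^k, matching x^k gives (k+2)(k+1) a_{k+2} = (k^2 - n^2) a_k = (k - 5)(k + 5) a_k. The right side vanishes at k = 5, so the series with the parity of 5 terminates at degree 5.
Standard normalization: leading coefficient of T_n is 2^(n-1), so a_5 = 2^4 = 16. Work downward with a_k = (k+1)(k+2) a_{k+2} / ((k - 5)(k + 5)):
  a_3 = (4)(5)(16) / ((3 - 5)(3 + 5)) = 320/(-16) = -20
  a_1 = (2)(3)(-20) / ((1 - 5)(1 + 5)) = -120/(-24) = 5
Hence T_5(x) = 16 x^5 - 20 x^3 + 5 x.

T_5(x); series = 16 x^5 - 20 x^3 + 5 x


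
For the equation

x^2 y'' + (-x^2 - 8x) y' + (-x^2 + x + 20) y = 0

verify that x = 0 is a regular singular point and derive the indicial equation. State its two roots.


Divide by x^2 to reach normal form y'' + P_1(x) y' + P_2(x) y = 0 with P_1(x) = -1 - 8/x and P_2(x) = -1 + 1/x + 20/x^2.
x = 0 is a singular point because the y'-coefficient -1 - 8/x has a pole at x = 0 and the y-coefficient -1 + 1/x + 20/x^2 has a pole at x = 0.
It is a regular singular point because x P_1(x) = p(x) = -x - 8 and x^2 P_2(x) = q(x) = -x^2 + x + 20 are polynomials, hence analytic at x = 0.
p(0) = -8,  q(0) = 20.
Indicial equation: r(r-1) + p(0) r + q(0) = 0, i.e. r^2 + (p(0) - 1) r + q(0) = 0, i.e. r^2 - 9 r + 20 = 0.
Discriminant: (-9)^2 - 4(20) = 1, so r = (9 ± 1)/2.
Solving: r_1 = 5, r_2 = 4.

indicial: r^2 - 9 r + 20 = 0; roots r_1 = 5, r_2 = 4


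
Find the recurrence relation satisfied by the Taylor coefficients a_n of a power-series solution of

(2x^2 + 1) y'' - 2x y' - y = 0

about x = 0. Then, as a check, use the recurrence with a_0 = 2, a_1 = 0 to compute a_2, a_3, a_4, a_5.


Substitute y = sum_n a_n x^n.
(1 + 2 x^2) y'' contributes (n+2)(n+1) a_{n+2} + 2 n(n-1) a_n at x^n.
-2 x y'(x) contributes -2 n a_n at x^n.
-y(x) contributes -1 a_n at x^n.
Matching x^n: (n+2)(n+1) a_{n+2} + (2 n(n-1) - 2 n - 1) a_n = 0.
Thus a_{n+2} = (-2 n(n-1) + 2 n + 1) / ((n+1)(n+2)) * a_n.

Check with a_0 = 2, a_1 = 0 (apply the recurrence for n = 0, 1, 2, 3): a_0 = 2, a_1 = 0, a_2 = 1, a_3 = 0, a_4 = 1/12, a_5 = 0.

a_(n+2) = (-2 n(n-1) + 2 n + 1) / ((n+1)(n+2)) * a_n; check: a_0 = 2, a_1 = 0, a_2 = 1, a_3 = 0, a_4 = 1/12, a_5 = 0


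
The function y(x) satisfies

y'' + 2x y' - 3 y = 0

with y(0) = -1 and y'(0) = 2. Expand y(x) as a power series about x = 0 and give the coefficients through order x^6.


Ansatz: y(x) = sum_{n>=0} a_n x^n, so y'(x) = sum_{n>=1} n a_n x^(n-1) and y''(x) = sum_{n>=2} n(n-1) a_n x^(n-2).
Substitute into P(x) y'' + Q(x) y' + R(x) y = 0 with P(x) = 1, Q(x) = 2x, R(x) = -3, and match powers of x.
Initial conditions: a_0 = -1, a_1 = 2.
Setting the coefficient of each power of x to zero and solving order by order (substituting the coefficients already found):
  x^0: 2 a_2 - 3 a_0 = 0  ->  2 a_2 = 3 a_0 = -3  ->  a_2 = -3/2
  x^1: 6 a_3 - a_1 = 0  ->  6 a_3 = a_1 = 2  ->  a_3 = 1/3
  x^2: 12 a_4 + a_2 = 0  ->  12 a_4 = -a_2 = 3/2  ->  a_4 = 1/8
  x^3: 20 a_5 + 3 a_3 = 0  ->  20 a_5 = -3 a_3 = -1  ->  a_5 = -1/20
  x^4: 30 a_6 + 5 a_4 = 0  ->  30 a_6 = -5 a_4 = -5/8  ->  a_6 = -1/48
Truncated series: y(x) = -1 + 2 x - (3/2) x^2 + (1/3) x^3 + (1/8) x^4 - (1/20) x^5 - (1/48) x^6 + O(x^7).

a_0 = -1; a_1 = 2; a_2 = -3/2; a_3 = 1/3; a_4 = 1/8; a_5 = -1/20; a_6 = -1/48


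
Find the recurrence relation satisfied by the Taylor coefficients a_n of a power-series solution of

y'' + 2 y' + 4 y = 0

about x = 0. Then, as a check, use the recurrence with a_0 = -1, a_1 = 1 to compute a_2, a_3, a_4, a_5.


Substitute y = sum_n a_n x^n.
y''(x) has coefficient (n+2)(n+1) a_{n+2} at x^n;
2 y'(x) has coefficient 2 (n+1) a_{n+1} at x^n;
4 y(x) has coefficient 4 a_n at x^n.
Matching x^n: (n+2)(n+1) a_{n+2} + 2 (n+1) a_{n+1} + 4 a_n = 0.
Thus a_{n+2} = [-2 (n+1) a_{n+1} - 4 a_n] / ((n+1)(n+2)).

Check with a_0 = -1, a_1 = 1 (apply the recurrence for n = 0, 1, 2, 3): a_0 = -1, a_1 = 1, a_2 = 1, a_3 = -4/3, a_4 = 1/3, a_5 = 2/15.

a_(n+2) = [-2 (n+1) a_(n+1) - 4 a_n] / ((n+1)(n+2)); check: a_0 = -1, a_1 = 1, a_2 = 1, a_3 = -4/3, a_4 = 1/3, a_5 = 2/15


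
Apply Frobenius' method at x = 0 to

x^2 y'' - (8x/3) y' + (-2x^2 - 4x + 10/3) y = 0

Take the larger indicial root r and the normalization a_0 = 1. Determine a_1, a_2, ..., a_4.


Write in Frobenius form y'' + (p(x)/x) y' + (q(x)/x^2) y = 0:
  p(x) = -8/3,  q(x) = -2x^2 - 4x + 10/3.
Indicial equation: r(r-1) + (-8/3) r + (10/3) = 0 -> roots r_1 = 2, r_2 = 5/3.
Take r = r_1 = 2. Let y(x) = x^r sum_{n>=0} a_n x^n with a_0 = 1.
Substitute y = x^r sum a_n x^n and match x^{r+n}. The recurrence is
  D(n) a_n - 4 a_{n-1} - 2 a_{n-2} = 0,  where D(n) = (r+n)(r+n-1) + (-8/3)(r+n) + (10/3).
  a_n = [4 a_{n-1} + 2 a_{n-2}] / D(n).
Since the indicial polynomial factors as (r - r_1)(r - r_2), D(n) = (r_1 + n - r_1)(r_1 + n - r_2) = n(n + 1/3).
Evaluating step by step (a_0 = 1):
  n = 1: D(1) = 1(1 + 1/3) = 4/3; numerator = 4(1) = 4; a_1 = (4)/(4/3) = 3
  n = 2: D(2) = 2(2 + 1/3) = 14/3; numerator = 4(3) + 2(1) = 14; a_2 = (14)/(14/3) = 3
  n = 3: D(3) = 3(3 + 1/3) = 10; numerator = 4(3) + 2(3) = 18; a_3 = (18)/(10) = 9/5
  n = 4: D(4) = 4(4 + 1/3) = 52/3; numerator = 4(9/5) + 2(3) = 66/5; a_4 = (66/5)/(52/3) = 99/130

r = 2; a_0 = 1; a_1 = 3; a_2 = 3; a_3 = 9/5; a_4 = 99/130


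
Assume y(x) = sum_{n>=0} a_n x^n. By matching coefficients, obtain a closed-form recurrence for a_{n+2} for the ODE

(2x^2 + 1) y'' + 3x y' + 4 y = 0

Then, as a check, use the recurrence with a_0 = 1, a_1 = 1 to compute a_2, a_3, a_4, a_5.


Substitute y = sum_n a_n x^n.
(1 + 2 x^2) y'' contributes (n+2)(n+1) a_{n+2} + 2 n(n-1) a_n at x^n.
3 x y'(x) contributes 3 n a_n at x^n.
4 y(x) contributes 4 a_n at x^n.
Matching x^n: (n+2)(n+1) a_{n+2} + (2 n(n-1) + 3 n + 4) a_n = 0.
Thus a_{n+2} = (-2 n(n-1) - 3 n - 4) / ((n+1)(n+2)) * a_n.

Check with a_0 = 1, a_1 = 1 (apply the recurrence for n = 0, 1, 2, 3): a_0 = 1, a_1 = 1, a_2 = -2, a_3 = -7/6, a_4 = 7/3, a_5 = 35/24.

a_(n+2) = (-2 n(n-1) - 3 n - 4) / ((n+1)(n+2)) * a_n; check: a_0 = 1, a_1 = 1, a_2 = -2, a_3 = -7/6, a_4 = 7/3, a_5 = 35/24


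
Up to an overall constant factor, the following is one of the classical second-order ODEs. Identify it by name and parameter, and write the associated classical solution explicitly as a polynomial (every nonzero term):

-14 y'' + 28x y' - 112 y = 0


All three coefficients share the factor -14; dividing through by -14 gives  y'' - 2x y' + 8 y = 0.
This matches the Hermite equation y'' - 2x y' + 2n y = 0 with 2n = 8, so n = 4; the polynomial solution is H_4(x).
With y = sum_k a_k x^k, matching x^k gives (k+2)(k+1) a_{k+2} = 2(k - n) a_k = 2(k - 4) a_k. The right side vanishes at k = 4, so the series with the parity of 4 terminates at degree 4.
Standard normalization: leading coefficient of H_n is 2^n, so a_4 = 2^4 = 16. Work downward with a_k = (k+1)(k+2) a_{k+2} / (2(k - n)):
  a_2 = (3)(4)(16) / (2(2 - 4)) = 192/(-4) = -48
  a_0 = (1)(2)(-48) / (2(0 - 4)) = -96/(-8) = 12
Hence H_4(x) = 16 x^4 - 48 x^2 + 12.

H_4(x); series = 16 x^4 - 48 x^2 + 12


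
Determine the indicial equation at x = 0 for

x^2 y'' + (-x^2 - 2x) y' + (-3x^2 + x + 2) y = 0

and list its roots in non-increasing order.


Divide by x^2 to reach normal form y'' + P_1(x) y' + P_2(x) y = 0 with P_1(x) = -1 - 2/x and P_2(x) = -3 + 1/x + 2/x^2.
x = 0 is a singular point because the y'-coefficient -1 - 2/x has a pole at x = 0 and the y-coefficient -3 + 1/x + 2/x^2 has a pole at x = 0.
It is a regular singular point because x P_1(x) = p(x) = -x - 2 and x^2 P_2(x) = q(x) = -3x^2 + x + 2 are polynomials, hence analytic at x = 0.
p(0) = -2,  q(0) = 2.
Indicial equation: r(r-1) + p(0) r + q(0) = 0, i.e. r^2 + (p(0) - 1) r + q(0) = 0, i.e. r^2 - 3 r + 2 = 0.
Discriminant: (-3)^2 - 4(2) = 1, so r = (3 ± 1)/2.
Solving: r_1 = 2, r_2 = 1.

indicial: r^2 - 3 r + 2 = 0; roots r_1 = 2, r_2 = 1


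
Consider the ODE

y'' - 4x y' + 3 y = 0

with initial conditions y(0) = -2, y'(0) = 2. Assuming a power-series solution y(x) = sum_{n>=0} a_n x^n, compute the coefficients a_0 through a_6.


Ansatz: y(x) = sum_{n>=0} a_n x^n, so y'(x) = sum_{n>=1} n a_n x^(n-1) and y''(x) = sum_{n>=2} n(n-1) a_n x^(n-2).
Substitute into P(x) y'' + Q(x) y' + R(x) y = 0 with P(x) = 1, Q(x) = -4x, R(x) = 3, and match powers of x.
Initial conditions: a_0 = -2, a_1 = 2.
Setting the coefficient of each power of x to zero and solving order by order (substituting the coefficients already found):
  x^0: 2 a_2 + 3 a_0 = 0  ->  2 a_2 = -3 a_0 = 6  ->  a_2 = 3
  x^1: 6 a_3 - a_1 = 0  ->  6 a_3 = a_1 = 2  ->  a_3 = 1/3
  x^2: 12 a_4 - 5 a_2 = 0  ->  12 a_4 = 5 a_2 = 15  ->  a_4 = 5/4
  x^3: 20 a_5 - 9 a_3 = 0  ->  20 a_5 = 9 a_3 = 3  ->  a_5 = 3/20
  x^4: 30 a_6 - 13 a_4 = 0  ->  30 a_6 = 13 a_4 = 65/4  ->  a_6 = 13/24
Truncated series: y(x) = -2 + 2 x + 3 x^2 + (1/3) x^3 + (5/4) x^4 + (3/20) x^5 + (13/24) x^6 + O(x^7).

a_0 = -2; a_1 = 2; a_2 = 3; a_3 = 1/3; a_4 = 5/4; a_5 = 3/20; a_6 = 13/24


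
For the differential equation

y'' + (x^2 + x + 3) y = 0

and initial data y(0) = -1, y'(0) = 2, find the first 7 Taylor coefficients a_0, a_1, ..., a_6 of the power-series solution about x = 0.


Ansatz: y(x) = sum_{n>=0} a_n x^n, so y'(x) = sum_{n>=1} n a_n x^(n-1) and y''(x) = sum_{n>=2} n(n-1) a_n x^(n-2).
Substitute into P(x) y'' + Q(x) y' + R(x) y = 0 with P(x) = 1, Q(x) = 0, R(x) = x^2 + x + 3, and match powers of x.
Initial conditions: a_0 = -1, a_1 = 2.
Setting the coefficient of each power of x to zero and solving order by order (substituting the coefficients already found):
  x^0: 2 a_2 + 3 a_0 = 0  ->  2 a_2 = -3 a_0 = 3  ->  a_2 = 3/2
  x^1: 6 a_3 + 3 a_1 + a_0 = 0  ->  6 a_3 = -3 a_1 - a_0 = -5  ->  a_3 = -5/6
  x^2: 12 a_4 + 3 a_2 + a_1 + a_0 = 0  ->  12 a_4 = -3 a_2 - a_1 - a_0 = -11/2  ->  a_4 = -11/24
  x^3: 20 a_5 + 3 a_3 + a_2 + a_1 = 0  ->  20 a_5 = -3 a_3 - a_2 - a_1 = -1  ->  a_5 = -1/20
  x^4: 30 a_6 + 3 a_4 + a_3 + a_2 = 0  ->  30 a_6 = -3 a_4 - a_3 - a_2 = 17/24  ->  a_6 = 17/720
Truncated series: y(x) = -1 + 2 x + (3/2) x^2 - (5/6) x^3 - (11/24) x^4 - (1/20) x^5 + (17/720) x^6 + O(x^7).

a_0 = -1; a_1 = 2; a_2 = 3/2; a_3 = -5/6; a_4 = -11/24; a_5 = -1/20; a_6 = 17/720


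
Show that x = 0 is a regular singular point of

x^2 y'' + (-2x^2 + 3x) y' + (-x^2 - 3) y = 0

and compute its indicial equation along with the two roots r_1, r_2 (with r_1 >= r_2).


Divide by x^2 to reach normal form y'' + P_1(x) y' + P_2(x) y = 0 with P_1(x) = -2 + 3/x and P_2(x) = -1 - 3/x^2.
x = 0 is a singular point because the y'-coefficient -2 + 3/x has a pole at x = 0 and the y-coefficient -1 - 3/x^2 has a pole at x = 0.
It is a regular singular point because x P_1(x) = p(x) = 3 - 2x and x^2 P_2(x) = q(x) = -x^2 - 3 are polynomials, hence analytic at x = 0.
p(0) = 3,  q(0) = -3.
Indicial equation: r(r-1) + p(0) r + q(0) = 0, i.e. r^2 + (p(0) - 1) r + q(0) = 0, i.e. r^2 + 2 r - 3 = 0.
Discriminant: (2)^2 - 4(-3) = 16, so r = (-2 ± 4)/2.
Solving: r_1 = 1, r_2 = -3.

indicial: r^2 + 2 r - 3 = 0; roots r_1 = 1, r_2 = -3


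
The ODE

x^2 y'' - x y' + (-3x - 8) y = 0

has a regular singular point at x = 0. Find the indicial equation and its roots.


Divide by x^2 to reach normal form y'' + P_1(x) y' + P_2(x) y = 0 with P_1(x) = -1/x and P_2(x) = -3/x - 8/x^2.
x = 0 is a singular point because the y'-coefficient -1/x has a pole at x = 0 and the y-coefficient -3/x - 8/x^2 has a pole at x = 0.
It is a regular singular point because x P_1(x) = p(x) = -1 and x^2 P_2(x) = q(x) = -3x - 8 are polynomials, hence analytic at x = 0.
p(0) = -1,  q(0) = -8.
Indicial equation: r(r-1) + p(0) r + q(0) = 0, i.e. r^2 + (p(0) - 1) r + q(0) = 0, i.e. r^2 - 2 r - 8 = 0.
Discriminant: (-2)^2 - 4(-8) = 36, so r = (2 ± 6)/2.
Solving: r_1 = 4, r_2 = -2.

indicial: r^2 - 2 r - 8 = 0; roots r_1 = 4, r_2 = -2


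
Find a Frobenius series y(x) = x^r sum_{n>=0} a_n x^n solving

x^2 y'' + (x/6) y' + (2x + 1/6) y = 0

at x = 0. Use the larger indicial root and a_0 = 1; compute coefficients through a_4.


Write in Frobenius form y'' + (p(x)/x) y' + (q(x)/x^2) y = 0:
  p(x) = 1/6,  q(x) = 2x + 1/6.
Indicial equation: r(r-1) + (1/6) r + (1/6) = 0 -> roots r_1 = 1/2, r_2 = 1/3.
Take r = r_1 = 1/2. Let y(x) = x^r sum_{n>=0} a_n x^n with a_0 = 1.
Substitute y = x^r sum a_n x^n and match x^{r+n}. The recurrence is
  D(n) a_n + 2 a_{n-1} = 0,  where D(n) = (r+n)(r+n-1) + (1/6)(r+n) + (1/6).
  a_n = -2 / D(n) * a_{n-1}.
Since the indicial polynomial factors as (r - r_1)(r - r_2), D(n) = (r_1 + n - r_1)(r_1 + n - r_2) = n(n + 1/6).
Evaluating step by step (a_0 = 1):
  n = 1: D(1) = 1(1 + 1/6) = 7/6; numerator = -2(1) = -2; a_1 = (-2)/(7/6) = -12/7
  n = 2: D(2) = 2(2 + 1/6) = 13/3; numerator = -2(-12/7) = 24/7; a_2 = (24/7)/(13/3) = 72/91
  n = 3: D(3) = 3(3 + 1/6) = 19/2; numerator = -2(72/91) = -144/91; a_3 = (-144/91)/(19/2) = -288/1729
  n = 4: D(4) = 4(4 + 1/6) = 50/3; numerator = -2(-288/1729) = 576/1729; a_4 = (576/1729)/(50/3) = 864/43225

r = 1/2; a_0 = 1; a_1 = -12/7; a_2 = 72/91; a_3 = -288/1729; a_4 = 864/43225


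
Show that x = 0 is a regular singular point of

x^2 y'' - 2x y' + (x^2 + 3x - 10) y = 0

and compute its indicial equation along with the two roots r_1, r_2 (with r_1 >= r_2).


Divide by x^2 to reach normal form y'' + P_1(x) y' + P_2(x) y = 0 with P_1(x) = -2/x and P_2(x) = 1 + 3/x - 10/x^2.
x = 0 is a singular point because the y'-coefficient -2/x has a pole at x = 0 and the y-coefficient 1 + 3/x - 10/x^2 has a pole at x = 0.
It is a regular singular point because x P_1(x) = p(x) = -2 and x^2 P_2(x) = q(x) = x^2 + 3x - 10 are polynomials, hence analytic at x = 0.
p(0) = -2,  q(0) = -10.
Indicial equation: r(r-1) + p(0) r + q(0) = 0, i.e. r^2 + (p(0) - 1) r + q(0) = 0, i.e. r^2 - 3 r - 10 = 0.
Discriminant: (-3)^2 - 4(-10) = 49, so r = (3 ± 7)/2.
Solving: r_1 = 5, r_2 = -2.

indicial: r^2 - 3 r - 10 = 0; roots r_1 = 5, r_2 = -2


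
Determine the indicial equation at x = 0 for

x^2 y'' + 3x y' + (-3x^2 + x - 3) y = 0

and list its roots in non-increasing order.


Divide by x^2 to reach normal form y'' + P_1(x) y' + P_2(x) y = 0 with P_1(x) = 3/x and P_2(x) = -3 + 1/x - 3/x^2.
x = 0 is a singular point because the y'-coefficient 3/x has a pole at x = 0 and the y-coefficient -3 + 1/x - 3/x^2 has a pole at x = 0.
It is a regular singular point because x P_1(x) = p(x) = 3 and x^2 P_2(x) = q(x) = -3x^2 + x - 3 are polynomials, hence analytic at x = 0.
p(0) = 3,  q(0) = -3.
Indicial equation: r(r-1) + p(0) r + q(0) = 0, i.e. r^2 + (p(0) - 1) r + q(0) = 0, i.e. r^2 + 2 r - 3 = 0.
Discriminant: (2)^2 - 4(-3) = 16, so r = (-2 ± 4)/2.
Solving: r_1 = 1, r_2 = -3.

indicial: r^2 + 2 r - 3 = 0; roots r_1 = 1, r_2 = -3


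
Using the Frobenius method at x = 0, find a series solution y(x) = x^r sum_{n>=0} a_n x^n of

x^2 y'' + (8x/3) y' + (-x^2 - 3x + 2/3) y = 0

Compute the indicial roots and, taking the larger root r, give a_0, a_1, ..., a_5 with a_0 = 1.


Write in Frobenius form y'' + (p(x)/x) y' + (q(x)/x^2) y = 0:
  p(x) = 8/3,  q(x) = -x^2 - 3x + 2/3.
Indicial equation: r(r-1) + (8/3) r + (2/3) = 0 -> roots r_1 = -2/3, r_2 = -1.
Take r = r_1 = -2/3. Let y(x) = x^r sum_{n>=0} a_n x^n with a_0 = 1.
Substitute y = x^r sum a_n x^n and match x^{r+n}. The recurrence is
  D(n) a_n - 3 a_{n-1} - 1 a_{n-2} = 0,  where D(n) = (r+n)(r+n-1) + (8/3)(r+n) + (2/3).
  a_n = [3 a_{n-1} + 1 a_{n-2}] / D(n).
Since the indicial polynomial factors as (r - r_1)(r - r_2), D(n) = (r_1 + n - r_1)(r_1 + n - r_2) = n(n + 1/3).
Evaluating step by step (a_0 = 1):
  n = 1: D(1) = 1(1 + 1/3) = 4/3; numerator = 3(1) = 3; a_1 = (3)/(4/3) = 9/4
  n = 2: D(2) = 2(2 + 1/3) = 14/3; numerator = 3(9/4) + 1(1) = 31/4; a_2 = (31/4)/(14/3) = 93/56
  n = 3: D(3) = 3(3 + 1/3) = 10; numerator = 3(93/56) + 1(9/4) = 405/56; a_3 = (405/56)/(10) = 81/112
  n = 4: D(4) = 4(4 + 1/3) = 52/3; numerator = 3(81/112) + 1(93/56) = 429/112; a_4 = (429/112)/(52/3) = 99/448
  n = 5: D(5) = 5(5 + 1/3) = 80/3; numerator = 3(99/448) + 1(81/112) = 621/448; a_5 = (621/448)/(80/3) = 1863/35840

r = -2/3; a_0 = 1; a_1 = 9/4; a_2 = 93/56; a_3 = 81/112; a_4 = 99/448; a_5 = 1863/35840


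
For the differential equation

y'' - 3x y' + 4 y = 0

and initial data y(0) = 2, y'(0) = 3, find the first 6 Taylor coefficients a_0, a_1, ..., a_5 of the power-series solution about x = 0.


Ansatz: y(x) = sum_{n>=0} a_n x^n, so y'(x) = sum_{n>=1} n a_n x^(n-1) and y''(x) = sum_{n>=2} n(n-1) a_n x^(n-2).
Substitute into P(x) y'' + Q(x) y' + R(x) y = 0 with P(x) = 1, Q(x) = -3x, R(x) = 4, and match powers of x.
Initial conditions: a_0 = 2, a_1 = 3.
Setting the coefficient of each power of x to zero and solving order by order (substituting the coefficients already found):
  x^0: 2 a_2 + 4 a_0 = 0  ->  2 a_2 = -4 a_0 = -8  ->  a_2 = -4
  x^1: 6 a_3 + a_1 = 0  ->  6 a_3 = -a_1 = -3  ->  a_3 = -1/2
  x^2: 12 a_4 - 2 a_2 = 0  ->  12 a_4 = 2 a_2 = -8  ->  a_4 = -2/3
  x^3: 20 a_5 - 5 a_3 = 0  ->  20 a_5 = 5 a_3 = -5/2  ->  a_5 = -1/8
Truncated series: y(x) = 2 + 3 x - 4 x^2 - (1/2) x^3 - (2/3) x^4 - (1/8) x^5 + O(x^6).

a_0 = 2; a_1 = 3; a_2 = -4; a_3 = -1/2; a_4 = -2/3; a_5 = -1/8


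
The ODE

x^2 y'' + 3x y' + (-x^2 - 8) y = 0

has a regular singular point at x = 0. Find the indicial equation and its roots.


Divide by x^2 to reach normal form y'' + P_1(x) y' + P_2(x) y = 0 with P_1(x) = 3/x and P_2(x) = -1 - 8/x^2.
x = 0 is a singular point because the y'-coefficient 3/x has a pole at x = 0 and the y-coefficient -1 - 8/x^2 has a pole at x = 0.
It is a regular singular point because x P_1(x) = p(x) = 3 and x^2 P_2(x) = q(x) = -x^2 - 8 are polynomials, hence analytic at x = 0.
p(0) = 3,  q(0) = -8.
Indicial equation: r(r-1) + p(0) r + q(0) = 0, i.e. r^2 + (p(0) - 1) r + q(0) = 0, i.e. r^2 + 2 r - 8 = 0.
Discriminant: (2)^2 - 4(-8) = 36, so r = (-2 ± 6)/2.
Solving: r_1 = 2, r_2 = -4.

indicial: r^2 + 2 r - 8 = 0; roots r_1 = 2, r_2 = -4


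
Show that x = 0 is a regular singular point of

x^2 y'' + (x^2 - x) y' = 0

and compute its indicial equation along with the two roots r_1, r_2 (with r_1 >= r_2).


Divide by x^2 to reach normal form y'' + P_1(x) y' + P_2(x) y = 0 with P_1(x) = 1 - 1/x and P_2(x) = 0.
x = 0 is a singular point because the y'-coefficient 1 - 1/x has a pole at x = 0.
It is a regular singular point because x P_1(x) = p(x) = x - 1 and x^2 P_2(x) = q(x) = 0 are polynomials, hence analytic at x = 0.
p(0) = -1,  q(0) = 0.
Indicial equation: r(r-1) + p(0) r + q(0) = 0, i.e. r^2 + (p(0) - 1) r + q(0) = 0, i.e. r^2 - 2 r = 0.
Discriminant: (-2)^2 - 4(0) = 4, so r = (2 ± 2)/2.
Solving: r_1 = 2, r_2 = 0.

indicial: r^2 - 2 r = 0; roots r_1 = 2, r_2 = 0


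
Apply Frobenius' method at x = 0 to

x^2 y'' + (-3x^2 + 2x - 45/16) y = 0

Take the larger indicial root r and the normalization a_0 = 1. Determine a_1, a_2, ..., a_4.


Write in Frobenius form y'' + (p(x)/x) y' + (q(x)/x^2) y = 0:
  p(x) = 0,  q(x) = -3x^2 + 2x - 45/16.
Indicial equation: r(r-1) + (0) r + (-45/16) = 0 -> roots r_1 = 9/4, r_2 = -5/4.
Take r = r_1 = 9/4. Let y(x) = x^r sum_{n>=0} a_n x^n with a_0 = 1.
Substitute y = x^r sum a_n x^n and match x^{r+n}. The recurrence is
  D(n) a_n + 2 a_{n-1} - 3 a_{n-2} = 0,  where D(n) = (r+n)(r+n-1) + (0)(r+n) + (-45/16).
  a_n = [-2 a_{n-1} + 3 a_{n-2}] / D(n).
Since the indicial polynomial factors as (r - r_1)(r - r_2), D(n) = (r_1 + n - r_1)(r_1 + n - r_2) = n(n + 7/2).
Evaluating step by step (a_0 = 1):
  n = 1: D(1) = 1(1 + 7/2) = 9/2; numerator = -2(1) = -2; a_1 = (-2)/(9/2) = -4/9
  n = 2: D(2) = 2(2 + 7/2) = 11; numerator = -2(-4/9) + 3(1) = 35/9; a_2 = (35/9)/(11) = 35/99
  n = 3: D(3) = 3(3 + 7/2) = 39/2; numerator = -2(35/99) + 3(-4/9) = -202/99; a_3 = (-202/99)/(39/2) = -404/3861
  n = 4: D(4) = 4(4 + 7/2) = 30; numerator = -2(-404/3861) + 3(35/99) = 4903/3861; a_4 = (4903/3861)/(30) = 4903/115830

r = 9/4; a_0 = 1; a_1 = -4/9; a_2 = 35/99; a_3 = -404/3861; a_4 = 4903/115830
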